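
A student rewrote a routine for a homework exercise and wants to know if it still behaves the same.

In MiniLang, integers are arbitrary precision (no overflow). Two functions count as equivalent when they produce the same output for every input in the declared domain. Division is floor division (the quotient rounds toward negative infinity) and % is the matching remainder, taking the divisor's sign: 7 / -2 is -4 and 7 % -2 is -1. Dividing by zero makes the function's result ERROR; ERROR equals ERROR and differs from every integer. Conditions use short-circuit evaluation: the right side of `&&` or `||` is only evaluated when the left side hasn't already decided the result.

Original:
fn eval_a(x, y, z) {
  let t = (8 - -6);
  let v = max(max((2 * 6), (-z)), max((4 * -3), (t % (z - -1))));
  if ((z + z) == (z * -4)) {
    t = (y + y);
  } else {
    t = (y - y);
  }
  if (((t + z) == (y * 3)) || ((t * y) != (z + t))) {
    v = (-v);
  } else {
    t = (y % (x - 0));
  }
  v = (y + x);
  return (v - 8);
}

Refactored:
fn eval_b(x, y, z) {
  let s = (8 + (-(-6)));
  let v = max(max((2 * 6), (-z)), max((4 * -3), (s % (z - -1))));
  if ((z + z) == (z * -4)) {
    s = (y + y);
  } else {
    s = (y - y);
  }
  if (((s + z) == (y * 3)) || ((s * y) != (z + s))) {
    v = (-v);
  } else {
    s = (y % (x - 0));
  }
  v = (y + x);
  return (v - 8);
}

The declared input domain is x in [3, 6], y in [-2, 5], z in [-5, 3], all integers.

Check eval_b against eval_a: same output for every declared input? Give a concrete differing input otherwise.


Although arithmetic usage differs; local variable names differ, 288/288 inputs agree.
verdict: equivalent


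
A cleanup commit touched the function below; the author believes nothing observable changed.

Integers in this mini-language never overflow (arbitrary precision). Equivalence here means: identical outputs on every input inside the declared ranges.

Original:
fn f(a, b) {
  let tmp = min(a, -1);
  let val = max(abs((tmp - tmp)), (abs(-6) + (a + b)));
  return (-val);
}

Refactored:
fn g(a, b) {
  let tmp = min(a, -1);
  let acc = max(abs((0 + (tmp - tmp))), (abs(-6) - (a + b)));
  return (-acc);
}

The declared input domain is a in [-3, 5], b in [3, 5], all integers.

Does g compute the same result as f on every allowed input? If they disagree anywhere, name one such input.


There is a counterexample at a=-3, b=4: -7 on one side, -5 on the other.
f: tmp := -3 | val := 7 | result -7
g: tmp := -3 | acc := 5 | result -5
verdict: not equivalent; witness: a=-3, b=4


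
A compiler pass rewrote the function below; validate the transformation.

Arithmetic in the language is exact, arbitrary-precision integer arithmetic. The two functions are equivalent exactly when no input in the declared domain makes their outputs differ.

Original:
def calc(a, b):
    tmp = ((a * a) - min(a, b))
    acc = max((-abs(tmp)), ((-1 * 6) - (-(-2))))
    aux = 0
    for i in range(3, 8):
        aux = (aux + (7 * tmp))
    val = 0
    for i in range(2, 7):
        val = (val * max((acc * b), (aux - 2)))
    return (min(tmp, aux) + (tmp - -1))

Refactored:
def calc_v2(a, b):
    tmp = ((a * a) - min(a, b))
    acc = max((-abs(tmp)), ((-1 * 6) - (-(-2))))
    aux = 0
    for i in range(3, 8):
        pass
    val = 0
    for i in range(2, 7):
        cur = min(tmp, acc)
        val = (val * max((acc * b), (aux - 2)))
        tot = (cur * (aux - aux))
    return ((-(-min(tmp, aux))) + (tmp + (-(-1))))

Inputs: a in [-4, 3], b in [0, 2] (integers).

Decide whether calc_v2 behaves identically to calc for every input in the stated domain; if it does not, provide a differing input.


Consider the input a=-4, b=0.
calc: tmp = 20; acc = -8; aux = 0; [i=3]; aux = 140; [i=4]; aux = 280; [i=5]; aux = 420; [i=6]; aux = 560; [i=7]; aux = 700; val = 0; [i=2]; val = 0; [i=3]; val = 0; [i=4]; val = 0; [i=5]; val = 0; [i=6]; val = 0; return 41
calc_v2: tmp = 20; acc = -8; aux = 0; [i=3]; [i=4]; [i=5]; [i=6]; [i=7]; val = 0; [i=2]; cur = -8; val = 0; tot = 0; [i=3]; cur = -8; val = 0; tot = 0; [i=4]; cur = -8; val = 0; tot = 0; [i=5]; cur = -8; val = 0; tot = 0; [i=6]; cur = -8; val = 0; tot = 0; return 21
41 and 21 differ, so these are not the same function on this domain.
verdict: not equivalent; witness: a=-4, b=0


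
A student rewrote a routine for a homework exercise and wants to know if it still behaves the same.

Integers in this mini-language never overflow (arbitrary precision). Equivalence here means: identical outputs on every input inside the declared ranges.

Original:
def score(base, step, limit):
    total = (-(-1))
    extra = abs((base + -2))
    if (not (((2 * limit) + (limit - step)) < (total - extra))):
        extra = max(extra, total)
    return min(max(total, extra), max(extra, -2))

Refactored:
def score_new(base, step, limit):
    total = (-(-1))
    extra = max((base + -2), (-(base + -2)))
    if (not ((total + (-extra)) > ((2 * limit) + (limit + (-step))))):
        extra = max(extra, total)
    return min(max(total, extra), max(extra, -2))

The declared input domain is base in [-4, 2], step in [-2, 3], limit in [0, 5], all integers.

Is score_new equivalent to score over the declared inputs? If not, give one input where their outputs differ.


The two versions differ — the changes include constant usage differs, comparison usage differs, arithmetic usage differs, min/max/abs usage differs.
As a probe, take base=1, step=1, limit=1: score runs total = 1; extra = 1; (not (((2 * limit) + (limit - step)) < (total - extra))) -> true; extra = 1; return 1; score_new runs total = 1; extra = 1; (not ((total + (-extra)) > ((2 * limit) + (limit + (-step))))) -> true; extra = 1; return 1; both end at 1.
Sweeping the whole domain (252 inputs) finds no disagreement.
verdict: equivalent


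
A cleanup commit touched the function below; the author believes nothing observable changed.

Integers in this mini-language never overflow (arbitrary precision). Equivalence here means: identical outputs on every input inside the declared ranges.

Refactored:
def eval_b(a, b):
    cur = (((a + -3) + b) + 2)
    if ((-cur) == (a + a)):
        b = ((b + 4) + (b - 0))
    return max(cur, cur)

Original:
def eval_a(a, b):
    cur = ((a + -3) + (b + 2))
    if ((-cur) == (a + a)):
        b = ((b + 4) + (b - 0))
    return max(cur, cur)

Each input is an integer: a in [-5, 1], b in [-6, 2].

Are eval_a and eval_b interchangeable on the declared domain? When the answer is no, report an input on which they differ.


The two versions differ — the changes include same computation, different form.
Spot check at a=-3, b=-4 — eval_a: cur := -8 | ((-cur) == (a + a)): false | result -8. eval_b: cur := -8 | ((-cur) == (a + a)): false | result -8. Both give -8.
Sweeping the whole domain (63 inputs) finds no disagreement.
verdict: equivalent


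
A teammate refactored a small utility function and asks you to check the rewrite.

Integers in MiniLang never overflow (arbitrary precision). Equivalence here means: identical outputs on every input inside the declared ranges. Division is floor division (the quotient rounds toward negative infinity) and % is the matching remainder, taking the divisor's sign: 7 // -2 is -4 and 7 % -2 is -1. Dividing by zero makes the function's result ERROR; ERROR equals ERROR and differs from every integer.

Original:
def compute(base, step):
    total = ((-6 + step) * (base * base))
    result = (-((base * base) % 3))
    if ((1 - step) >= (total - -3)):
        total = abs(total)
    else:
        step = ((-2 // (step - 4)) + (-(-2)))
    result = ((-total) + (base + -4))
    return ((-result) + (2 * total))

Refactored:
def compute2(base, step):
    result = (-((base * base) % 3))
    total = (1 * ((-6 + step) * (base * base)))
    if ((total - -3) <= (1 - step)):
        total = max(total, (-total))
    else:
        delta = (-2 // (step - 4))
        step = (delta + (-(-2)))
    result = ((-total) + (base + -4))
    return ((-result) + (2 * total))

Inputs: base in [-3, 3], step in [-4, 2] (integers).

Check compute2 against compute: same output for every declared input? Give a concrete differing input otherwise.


Behavior is preserved: although constant usage differs, plus arithmetic usage differs, plus min/max/abs usage differs, plus statement counts differ, plus comparison usage differs, plus local variable names differ, the outputs never diverge.
Spot check at base=1, step=-1 — compute: total = -7; result = -1; ((1 - step) >= (total - -3)) -> true; total = 7; result = -10; return 24. compute2: result = -1; total = -7; ((total - -3) <= (1 - step)) -> true; total = 7; result = -10; return 24. Both give 24.
Every one of the 49 inputs gives matching results.
verdict: equivalent


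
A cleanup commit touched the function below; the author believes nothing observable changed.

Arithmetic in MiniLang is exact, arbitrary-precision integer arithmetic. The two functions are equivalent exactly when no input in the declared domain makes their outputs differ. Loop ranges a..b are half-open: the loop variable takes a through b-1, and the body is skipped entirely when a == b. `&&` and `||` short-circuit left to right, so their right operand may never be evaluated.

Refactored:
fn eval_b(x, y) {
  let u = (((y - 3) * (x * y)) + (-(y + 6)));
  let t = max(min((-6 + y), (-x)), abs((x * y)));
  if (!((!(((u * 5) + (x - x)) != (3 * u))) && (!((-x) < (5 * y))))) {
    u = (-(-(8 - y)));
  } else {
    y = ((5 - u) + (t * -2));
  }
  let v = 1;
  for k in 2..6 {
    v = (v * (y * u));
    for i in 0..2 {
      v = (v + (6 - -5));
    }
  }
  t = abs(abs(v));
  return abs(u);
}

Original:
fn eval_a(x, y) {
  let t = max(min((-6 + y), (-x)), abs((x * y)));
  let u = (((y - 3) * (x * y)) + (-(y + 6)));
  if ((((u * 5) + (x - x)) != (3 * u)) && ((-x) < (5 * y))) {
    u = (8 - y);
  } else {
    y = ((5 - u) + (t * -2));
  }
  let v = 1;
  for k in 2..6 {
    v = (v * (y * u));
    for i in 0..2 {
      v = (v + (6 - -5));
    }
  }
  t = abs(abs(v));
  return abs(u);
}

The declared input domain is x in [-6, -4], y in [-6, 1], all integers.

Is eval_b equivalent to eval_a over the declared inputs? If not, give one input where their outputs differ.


The rewrite breaks on x=-6, y=-6, where the results are 324 and 14.
eval_a: t = 36; u = -324; ((((u * 5) + (x - x)) != (3 * u)) && ((-x) < (5 * y))) -> false; y = 257; v = 1; [k=2]; v = -83268; [i=0]; v = -83257; [i=1]; v = -83246; [k=3]; v = 6931727928; [i=0]; v = 6931727939; [i=1]; v = 6931727950; [k=4]; v = -577191122940600; [i=0]; v = -577191122940589; [i=1]; v = -577191122940578; [k=5]; v = 48061550425016048904; [i=0]; v = 48061550425016048915; [i=1]; v = 48061550425016048926; t = 48061550425016048926; return 324
eval_b: u = -324; t = 36; (!((!(((u * 5) + (x - x)) != (3 * u))) && (!((-x) < (5 * y))))) -> true; u = 14; v = 1; [k=2]; v = -84; [i=0]; v = -73; [i=1]; v = -62; [k=3]; v = 5208; [i=0]; v = 5219; [i=1]; v = 5230; [k=4]; v = -439320; [i=0]; v = -439309; [i=1]; v = -439298; [k=5]; v = 36901032; [i=0]; v = 36901043; [i=1]; v = 36901054; t = 36901054; return 14
verdict: not equivalent; witness: x=-6, y=-6


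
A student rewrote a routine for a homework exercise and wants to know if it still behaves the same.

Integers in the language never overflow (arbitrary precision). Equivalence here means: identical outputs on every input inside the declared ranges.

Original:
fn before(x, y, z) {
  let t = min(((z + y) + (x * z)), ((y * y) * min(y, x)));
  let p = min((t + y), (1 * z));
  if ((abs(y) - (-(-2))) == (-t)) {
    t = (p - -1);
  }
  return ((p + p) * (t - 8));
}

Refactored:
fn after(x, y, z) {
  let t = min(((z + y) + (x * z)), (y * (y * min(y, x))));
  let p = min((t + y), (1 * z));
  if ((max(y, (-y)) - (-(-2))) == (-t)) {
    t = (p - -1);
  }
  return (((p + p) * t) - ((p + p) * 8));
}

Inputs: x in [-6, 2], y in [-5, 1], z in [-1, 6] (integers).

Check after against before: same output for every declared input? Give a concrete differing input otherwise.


This is a faithful refactor — min/max/abs usage differs, and arithmetic usage differs, but the computed results match everywhere.
Spot check at x=-3, y=-1, z=3 — before: t = -7; p = -8; ((abs(y) - (-(-2))) == (-t)) -> false; return 240. after: t = -7; p = -8; ((max(y, (-y)) - (-(-2))) == (-t)) -> false; return 240. Both give 240.
Every one of the 504 inputs gives matching results.
verdict: equivalent


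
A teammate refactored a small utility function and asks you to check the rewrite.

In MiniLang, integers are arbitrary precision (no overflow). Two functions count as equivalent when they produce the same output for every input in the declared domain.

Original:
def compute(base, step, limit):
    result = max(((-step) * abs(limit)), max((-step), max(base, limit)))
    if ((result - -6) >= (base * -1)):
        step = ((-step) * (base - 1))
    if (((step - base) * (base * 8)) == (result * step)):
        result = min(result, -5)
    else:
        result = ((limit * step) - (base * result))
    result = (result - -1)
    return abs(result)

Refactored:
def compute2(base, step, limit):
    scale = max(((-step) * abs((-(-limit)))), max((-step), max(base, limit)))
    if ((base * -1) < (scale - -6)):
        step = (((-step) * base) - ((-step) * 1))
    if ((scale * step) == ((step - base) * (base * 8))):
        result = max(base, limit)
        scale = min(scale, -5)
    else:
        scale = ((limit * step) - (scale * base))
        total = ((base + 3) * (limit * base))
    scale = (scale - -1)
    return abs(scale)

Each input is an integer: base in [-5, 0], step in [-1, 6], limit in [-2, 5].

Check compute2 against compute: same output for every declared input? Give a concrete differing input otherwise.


At base=-5, step=1, limit=-2: compute gives 16, compute2 gives 6.
verdict: not equivalent; witness: base=-5, step=1, limit=-2


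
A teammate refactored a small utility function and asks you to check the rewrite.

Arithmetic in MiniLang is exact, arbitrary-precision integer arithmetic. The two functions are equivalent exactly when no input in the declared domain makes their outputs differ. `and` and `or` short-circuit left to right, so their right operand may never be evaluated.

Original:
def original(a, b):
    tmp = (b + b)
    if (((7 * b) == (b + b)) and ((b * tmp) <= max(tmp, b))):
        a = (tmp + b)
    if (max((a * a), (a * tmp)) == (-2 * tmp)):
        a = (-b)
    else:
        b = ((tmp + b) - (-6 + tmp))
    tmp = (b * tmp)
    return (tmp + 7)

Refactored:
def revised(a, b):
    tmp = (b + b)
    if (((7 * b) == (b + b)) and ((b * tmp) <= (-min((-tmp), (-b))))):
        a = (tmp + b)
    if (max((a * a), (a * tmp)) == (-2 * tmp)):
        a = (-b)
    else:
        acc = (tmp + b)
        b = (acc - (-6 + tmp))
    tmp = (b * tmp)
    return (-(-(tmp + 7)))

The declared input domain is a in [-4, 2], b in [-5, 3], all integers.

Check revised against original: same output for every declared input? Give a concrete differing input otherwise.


Comparing the listings, the differences include: local variable names differ; also min/max/abs usage differs; also statement counts differ.
One worked example (a=2, b=0) — original: tmp := 0 | (((7 * b) == (b + b)) and ((b * tmp) <= max(tmp, b))): true | a := 0 | (max((a * a), (a * tmp)) == (-2 * tmp)): true | a := 0 | tmp := 0 | result 7; revised: tmp := 0 | (((7 * b) == (b + b)) and ((b * tmp) <= (-min((-tmp), (-b))))): true | a := 0 | (max((a * a), (a * tmp)) == (-2 * tmp)): true | a := 0 | tmp := 0 | result 7; agreement on 7.
Checked all 63 inputs in the declared domain: the outputs agree on every one.
verdict: equivalent


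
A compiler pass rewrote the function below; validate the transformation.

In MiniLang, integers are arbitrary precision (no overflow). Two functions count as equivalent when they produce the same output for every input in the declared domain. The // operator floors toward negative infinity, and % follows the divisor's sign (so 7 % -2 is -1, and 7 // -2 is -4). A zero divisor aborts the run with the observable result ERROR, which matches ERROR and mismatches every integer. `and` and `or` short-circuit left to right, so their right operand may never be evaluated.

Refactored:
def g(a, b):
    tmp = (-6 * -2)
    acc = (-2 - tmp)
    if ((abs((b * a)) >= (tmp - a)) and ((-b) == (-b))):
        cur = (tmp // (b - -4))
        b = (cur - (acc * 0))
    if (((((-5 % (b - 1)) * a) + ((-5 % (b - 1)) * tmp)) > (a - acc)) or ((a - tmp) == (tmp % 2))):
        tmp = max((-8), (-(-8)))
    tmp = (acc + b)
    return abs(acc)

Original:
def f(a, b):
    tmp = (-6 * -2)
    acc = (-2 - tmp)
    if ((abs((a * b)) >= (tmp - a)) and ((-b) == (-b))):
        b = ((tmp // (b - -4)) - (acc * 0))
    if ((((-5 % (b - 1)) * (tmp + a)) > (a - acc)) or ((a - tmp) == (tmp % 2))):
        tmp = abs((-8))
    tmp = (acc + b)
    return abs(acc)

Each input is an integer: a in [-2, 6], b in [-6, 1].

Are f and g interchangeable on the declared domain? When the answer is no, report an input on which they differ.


Changes here: constant usage differs; and arithmetic usage differs; and local variable names differ; and statement counts differ; and min/max/abs usage differs; the full 72-point sweep finds no disagreement.
verdict: equivalent


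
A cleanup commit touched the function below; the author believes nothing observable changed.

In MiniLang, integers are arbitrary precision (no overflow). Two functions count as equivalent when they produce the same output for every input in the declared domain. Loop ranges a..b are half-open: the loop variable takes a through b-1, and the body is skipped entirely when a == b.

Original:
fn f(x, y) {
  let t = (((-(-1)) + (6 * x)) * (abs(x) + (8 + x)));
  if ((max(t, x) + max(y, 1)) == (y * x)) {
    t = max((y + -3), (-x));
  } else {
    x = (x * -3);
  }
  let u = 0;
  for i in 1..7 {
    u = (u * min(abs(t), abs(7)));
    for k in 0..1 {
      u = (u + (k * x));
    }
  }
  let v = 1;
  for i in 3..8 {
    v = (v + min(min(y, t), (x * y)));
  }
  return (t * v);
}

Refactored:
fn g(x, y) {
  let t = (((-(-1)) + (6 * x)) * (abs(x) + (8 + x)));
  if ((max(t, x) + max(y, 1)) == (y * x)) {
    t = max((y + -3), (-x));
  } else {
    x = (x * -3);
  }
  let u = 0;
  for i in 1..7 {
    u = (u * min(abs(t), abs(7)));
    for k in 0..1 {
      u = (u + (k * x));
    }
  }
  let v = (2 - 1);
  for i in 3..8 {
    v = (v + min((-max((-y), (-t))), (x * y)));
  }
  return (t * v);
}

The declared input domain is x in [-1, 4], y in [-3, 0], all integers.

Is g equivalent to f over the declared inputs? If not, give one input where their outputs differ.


Behavior is preserved: although constant usage differs; and arithmetic usage differs; and min/max/abs usage differs, the outputs never diverge.
One worked example (x=2, y=-3) — f: t=156, then ((max(t, x) + max(y, 1)) == (y * x)) is false, then x=-6, then u=0, then (i=1), then u=0, then (k=0), then u=0, then (i=2), then u=0, then (k=0), then u=0, then (i=3), then u=0, then (k=0), then u=0, then (i=4), then u=0, then (k=0), then u=0, then (i=5), then u=0, then (k=0), then u=0, then (i=6), then u=0, then (k=0), then u=0, then v=1, then (i=3), then v=-2, then (i=4), then v=-5, then (i=5), then v=-8, then (i=6), then v=-11, then (i=7), then v=-14, then returns -2184; g: t=156, then ((max(t, x) + max(y, 1)) == (y * x)) is false, then x=-6, then u=0, then (i=1), then u=0, then (k=0), then u=0, then (i=2), then u=0, then (k=0), then u=0, then (i=3), then u=0, then (k=0), then u=0, then (i=4), then u=0, then (k=0), then u=0, then (i=5), then u=0, then (k=0), then u=0, then (i=6), then u=0, then (k=0), then u=0, then v=1, then (i=3), then v=-2, then (i=4), then v=-5, then (i=5), then v=-8, then (i=6), then v=-11, then (i=7), then v=-14, then returns -2184; agreement on -2184.
Every one of the 24 inputs gives matching results.
verdict: equivalent


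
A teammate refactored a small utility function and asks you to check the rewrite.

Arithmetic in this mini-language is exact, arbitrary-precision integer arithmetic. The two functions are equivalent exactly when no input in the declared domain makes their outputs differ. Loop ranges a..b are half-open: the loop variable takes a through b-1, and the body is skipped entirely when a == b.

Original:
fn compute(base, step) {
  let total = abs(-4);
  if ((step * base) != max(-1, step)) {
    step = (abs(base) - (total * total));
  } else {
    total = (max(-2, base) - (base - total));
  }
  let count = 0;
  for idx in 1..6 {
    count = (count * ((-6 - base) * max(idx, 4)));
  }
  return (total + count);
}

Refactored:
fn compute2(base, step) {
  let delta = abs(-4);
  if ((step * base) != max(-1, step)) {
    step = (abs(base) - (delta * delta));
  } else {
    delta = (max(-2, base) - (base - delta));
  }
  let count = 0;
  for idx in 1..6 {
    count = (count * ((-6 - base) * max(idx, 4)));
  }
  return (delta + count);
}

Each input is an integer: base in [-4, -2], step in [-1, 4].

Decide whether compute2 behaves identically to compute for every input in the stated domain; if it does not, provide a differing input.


Comparing the listings, the differences include: local variable names differ.
Tracing base=-3, step=1: compute: total = 4; ((step * base) != max(-1, step)) -> true; step = -13; count = 0; [idx=1]; count = 0; [idx=2]; count = 0; [idx=3]; count = 0; [idx=4]; count = 0; [idx=5]; count = 0; return 4 | compute2: delta = 4; ((step * base) != max(-1, step)) -> true; step = -13; count = 0; [idx=1]; count = 0; [idx=2]; count = 0; [idx=3]; count = 0; [idx=4]; count = 0; [idx=5]; count = 0; return 4 — matching result 4.
Every one of the 18 inputs gives matching results.
verdict: equivalent


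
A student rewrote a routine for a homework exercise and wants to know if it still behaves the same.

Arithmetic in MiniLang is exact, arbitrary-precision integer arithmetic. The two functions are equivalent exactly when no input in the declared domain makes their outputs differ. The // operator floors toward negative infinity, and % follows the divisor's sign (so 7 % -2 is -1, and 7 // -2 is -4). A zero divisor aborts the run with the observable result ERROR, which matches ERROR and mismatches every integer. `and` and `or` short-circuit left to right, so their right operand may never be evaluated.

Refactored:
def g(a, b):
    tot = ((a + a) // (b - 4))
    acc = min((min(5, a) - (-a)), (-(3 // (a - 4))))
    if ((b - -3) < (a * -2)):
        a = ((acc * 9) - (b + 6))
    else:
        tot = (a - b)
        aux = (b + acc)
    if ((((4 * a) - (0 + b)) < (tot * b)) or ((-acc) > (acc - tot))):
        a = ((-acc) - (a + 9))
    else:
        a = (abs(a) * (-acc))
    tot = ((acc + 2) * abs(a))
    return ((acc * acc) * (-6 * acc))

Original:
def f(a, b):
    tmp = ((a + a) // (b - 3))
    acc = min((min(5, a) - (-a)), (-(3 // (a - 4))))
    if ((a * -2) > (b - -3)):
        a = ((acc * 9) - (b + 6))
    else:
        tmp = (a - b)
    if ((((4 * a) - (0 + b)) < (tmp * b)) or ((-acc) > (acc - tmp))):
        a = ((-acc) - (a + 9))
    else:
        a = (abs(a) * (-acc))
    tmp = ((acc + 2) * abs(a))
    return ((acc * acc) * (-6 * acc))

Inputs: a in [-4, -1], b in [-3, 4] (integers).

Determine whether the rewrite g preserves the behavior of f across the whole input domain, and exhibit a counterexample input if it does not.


At a=-4, b=3: f gives ERROR, g gives 3072.
verdict: not equivalent; witness: a=-4, b=3


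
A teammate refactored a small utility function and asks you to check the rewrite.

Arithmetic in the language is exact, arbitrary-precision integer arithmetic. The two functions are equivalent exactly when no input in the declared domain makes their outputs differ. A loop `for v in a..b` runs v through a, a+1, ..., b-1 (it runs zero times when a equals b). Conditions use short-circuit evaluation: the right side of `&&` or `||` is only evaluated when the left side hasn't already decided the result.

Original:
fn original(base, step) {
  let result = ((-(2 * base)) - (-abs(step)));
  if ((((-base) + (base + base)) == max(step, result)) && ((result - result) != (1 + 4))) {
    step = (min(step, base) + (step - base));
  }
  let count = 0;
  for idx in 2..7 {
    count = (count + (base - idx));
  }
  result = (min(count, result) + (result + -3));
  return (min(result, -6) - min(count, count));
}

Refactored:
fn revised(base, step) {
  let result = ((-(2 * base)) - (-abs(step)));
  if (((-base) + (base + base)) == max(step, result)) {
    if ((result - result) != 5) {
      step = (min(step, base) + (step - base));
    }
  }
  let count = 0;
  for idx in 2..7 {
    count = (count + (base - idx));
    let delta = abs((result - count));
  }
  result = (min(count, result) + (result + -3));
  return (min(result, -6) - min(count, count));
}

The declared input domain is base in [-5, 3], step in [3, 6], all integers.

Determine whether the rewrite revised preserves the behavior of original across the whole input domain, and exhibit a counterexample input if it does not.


Equivalent — the differences include local variable names differ; and statement counts differ; and boolean connective usage differs; and arithmetic usage differs; and constant usage differs; and min/max/abs usage differs; and branching structure differs, yet no declared input distinguishes the two.
Spot check at base=2, step=4 — original: result=0, then ((((-base) + (base + base)) == max(step, result)) && ((result - result) != (1 + 4))) is false, then count=0, then (idx=2), then count=0, then (idx=3), then count=-1, then (idx=4), then count=-3, then (idx=5), then count=-6, then (idx=6), then count=-10, then result=-13, then returns -3. revised: result=0, then (((-base) + (base + base)) == max(step, result)) is false, then count=0, then (idx=2), then count=0, then delta=0, then (idx=3), then count=-1, then delta=1, then (idx=4), then count=-3, then delta=3, then (idx=5), then count=-6, then delta=6, then (idx=6), then count=-10, then delta=10, then result=-13, then returns -3. Both give -3.
Across all 36 domain points the two functions coincide.
verdict: equivalent


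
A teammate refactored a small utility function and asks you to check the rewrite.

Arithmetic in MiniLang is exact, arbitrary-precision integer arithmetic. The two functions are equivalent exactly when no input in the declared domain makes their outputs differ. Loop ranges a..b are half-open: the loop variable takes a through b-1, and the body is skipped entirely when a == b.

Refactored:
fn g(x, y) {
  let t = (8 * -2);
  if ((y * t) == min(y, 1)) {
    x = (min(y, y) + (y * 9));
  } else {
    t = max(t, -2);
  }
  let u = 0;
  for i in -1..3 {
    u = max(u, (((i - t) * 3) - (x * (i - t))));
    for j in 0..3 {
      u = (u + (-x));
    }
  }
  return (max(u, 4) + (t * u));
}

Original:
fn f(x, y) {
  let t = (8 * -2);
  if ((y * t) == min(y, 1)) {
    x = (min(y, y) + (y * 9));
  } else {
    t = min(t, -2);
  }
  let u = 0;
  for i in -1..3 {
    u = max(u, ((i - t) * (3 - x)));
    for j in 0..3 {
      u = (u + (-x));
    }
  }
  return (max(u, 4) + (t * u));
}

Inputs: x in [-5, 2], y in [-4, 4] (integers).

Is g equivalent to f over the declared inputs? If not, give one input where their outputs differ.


x=-5, y=-4 yields -2700 from f but -68 from g.
verdict: not equivalent; witness: x=-5, y=-4


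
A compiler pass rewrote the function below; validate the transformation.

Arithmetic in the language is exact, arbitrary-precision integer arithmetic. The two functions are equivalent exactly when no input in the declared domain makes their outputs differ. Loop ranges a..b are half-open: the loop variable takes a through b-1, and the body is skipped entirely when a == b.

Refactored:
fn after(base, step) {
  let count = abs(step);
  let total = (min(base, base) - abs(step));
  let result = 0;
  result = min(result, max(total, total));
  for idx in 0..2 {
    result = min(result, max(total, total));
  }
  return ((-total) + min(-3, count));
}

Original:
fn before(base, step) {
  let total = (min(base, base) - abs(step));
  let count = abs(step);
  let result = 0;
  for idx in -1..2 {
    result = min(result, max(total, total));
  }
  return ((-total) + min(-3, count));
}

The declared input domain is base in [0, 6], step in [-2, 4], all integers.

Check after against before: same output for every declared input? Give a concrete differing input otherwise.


The two versions differ — the changes include loop structure differs; and statement counts differ; and min/max/abs usage differs.
As a probe, take base=2, step=2: before runs total = 0; count = 2; result = 0; [idx=-1]; result = 0; [idx=0]; result = 0; [idx=1]; result = 0; return -3; after runs count = 2; total = 0; result = 0; result = 0; [idx=0]; result = 0; [idx=1]; result = 0; return -3; both end at -3.
Every one of the 49 inputs gives matching results.
verdict: equivalent


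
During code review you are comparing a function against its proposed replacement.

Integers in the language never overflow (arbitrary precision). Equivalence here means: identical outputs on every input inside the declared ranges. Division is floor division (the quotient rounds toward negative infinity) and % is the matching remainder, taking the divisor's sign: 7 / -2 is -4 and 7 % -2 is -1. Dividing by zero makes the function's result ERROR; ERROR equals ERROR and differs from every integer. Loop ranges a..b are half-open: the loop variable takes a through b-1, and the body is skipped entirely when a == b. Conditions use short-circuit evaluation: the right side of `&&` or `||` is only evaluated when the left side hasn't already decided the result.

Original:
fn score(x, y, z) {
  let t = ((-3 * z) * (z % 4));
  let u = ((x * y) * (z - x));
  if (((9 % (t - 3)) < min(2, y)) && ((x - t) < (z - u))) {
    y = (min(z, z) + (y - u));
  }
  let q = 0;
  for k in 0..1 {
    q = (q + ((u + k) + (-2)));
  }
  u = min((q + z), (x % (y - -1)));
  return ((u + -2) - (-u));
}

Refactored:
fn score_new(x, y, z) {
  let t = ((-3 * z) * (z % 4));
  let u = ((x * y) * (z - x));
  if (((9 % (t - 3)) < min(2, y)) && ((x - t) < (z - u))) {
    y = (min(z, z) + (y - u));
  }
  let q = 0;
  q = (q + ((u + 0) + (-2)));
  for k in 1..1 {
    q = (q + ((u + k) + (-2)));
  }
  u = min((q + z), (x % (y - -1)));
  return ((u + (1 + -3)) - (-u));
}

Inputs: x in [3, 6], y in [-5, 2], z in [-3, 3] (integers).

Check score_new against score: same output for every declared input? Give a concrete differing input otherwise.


Reading the diff, among the changes: arithmetic usage differs, plus constant usage differs, plus loop structure differs, plus statement counts differ.
One worked example (x=6, y=-2, z=-2) — score: t becomes 12; next u becomes 96; next (((9 % (t - 3)) < min(2, y)) && ((x - t) < (z - u))) evaluates to false; next q becomes 0; next at k=0:; next q becomes 94; next u becomes 0; next final value -2; score_new: t becomes 12; next u becomes 96; next (((9 % (t - 3)) < min(2, y)) && ((x - t) < (z - u))) evaluates to false; next q becomes 0; next q becomes 94; next k never enters its loop body; next u becomes 0; next final value -2; agreement on -2.
Across all 224 domain points the two functions coincide.
verdict: equivalent


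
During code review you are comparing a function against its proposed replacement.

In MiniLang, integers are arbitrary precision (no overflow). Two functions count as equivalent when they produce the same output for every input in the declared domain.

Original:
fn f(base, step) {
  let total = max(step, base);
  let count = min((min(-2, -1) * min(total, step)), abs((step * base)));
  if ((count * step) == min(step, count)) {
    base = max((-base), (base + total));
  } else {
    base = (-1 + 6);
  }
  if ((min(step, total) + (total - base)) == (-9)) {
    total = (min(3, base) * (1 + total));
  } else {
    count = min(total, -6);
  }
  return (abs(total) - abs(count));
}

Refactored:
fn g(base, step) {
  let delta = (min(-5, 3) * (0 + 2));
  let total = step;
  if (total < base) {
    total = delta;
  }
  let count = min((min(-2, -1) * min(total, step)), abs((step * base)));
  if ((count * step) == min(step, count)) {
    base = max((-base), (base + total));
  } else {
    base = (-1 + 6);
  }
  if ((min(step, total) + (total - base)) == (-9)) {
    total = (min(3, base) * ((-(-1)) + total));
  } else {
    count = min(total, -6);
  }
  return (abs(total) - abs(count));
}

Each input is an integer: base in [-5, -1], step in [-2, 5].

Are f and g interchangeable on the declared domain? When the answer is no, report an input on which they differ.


Input base=-1, step=-2: -5 from f versus 0 from g.
verdict: not equivalent; witness: base=-1, step=-2


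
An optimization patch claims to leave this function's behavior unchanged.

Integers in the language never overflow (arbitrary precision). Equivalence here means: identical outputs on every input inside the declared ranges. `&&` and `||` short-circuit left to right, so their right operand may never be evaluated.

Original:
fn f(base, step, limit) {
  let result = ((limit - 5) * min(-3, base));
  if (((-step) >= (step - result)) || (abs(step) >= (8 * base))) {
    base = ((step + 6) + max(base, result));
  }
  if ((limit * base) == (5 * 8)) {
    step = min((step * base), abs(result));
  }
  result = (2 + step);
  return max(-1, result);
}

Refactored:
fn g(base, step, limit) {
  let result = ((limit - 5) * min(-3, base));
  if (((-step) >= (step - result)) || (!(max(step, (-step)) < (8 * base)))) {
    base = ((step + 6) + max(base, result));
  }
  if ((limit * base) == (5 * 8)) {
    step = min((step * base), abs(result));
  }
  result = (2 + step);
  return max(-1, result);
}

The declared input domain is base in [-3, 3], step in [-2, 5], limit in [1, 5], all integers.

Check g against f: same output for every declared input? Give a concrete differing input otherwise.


Reading the diff, among the changes: boolean connective usage differs, plus comparison usage differs, plus min/max/abs usage differs.
As a probe, take base=-2, step=4, limit=3: f runs result becomes 6; next (((-step) >= (step - result)) || (abs(step) >= (8 * base))) evaluates to true; next base becomes 16; next ((limit * base) == (5 * 8)) evaluates to false; next result becomes 6; next final value 6; g runs result becomes 6; next (((-step) >= (step - result)) || (!(max(step, (-step)) < (8 * base)))) evaluates to true; next base becomes 16; next ((limit * base) == (5 * 8)) evaluates to false; next result becomes 6; next final value 6; both end at 6.
Across all 280 domain points the two functions coincide.
verdict: equivalent


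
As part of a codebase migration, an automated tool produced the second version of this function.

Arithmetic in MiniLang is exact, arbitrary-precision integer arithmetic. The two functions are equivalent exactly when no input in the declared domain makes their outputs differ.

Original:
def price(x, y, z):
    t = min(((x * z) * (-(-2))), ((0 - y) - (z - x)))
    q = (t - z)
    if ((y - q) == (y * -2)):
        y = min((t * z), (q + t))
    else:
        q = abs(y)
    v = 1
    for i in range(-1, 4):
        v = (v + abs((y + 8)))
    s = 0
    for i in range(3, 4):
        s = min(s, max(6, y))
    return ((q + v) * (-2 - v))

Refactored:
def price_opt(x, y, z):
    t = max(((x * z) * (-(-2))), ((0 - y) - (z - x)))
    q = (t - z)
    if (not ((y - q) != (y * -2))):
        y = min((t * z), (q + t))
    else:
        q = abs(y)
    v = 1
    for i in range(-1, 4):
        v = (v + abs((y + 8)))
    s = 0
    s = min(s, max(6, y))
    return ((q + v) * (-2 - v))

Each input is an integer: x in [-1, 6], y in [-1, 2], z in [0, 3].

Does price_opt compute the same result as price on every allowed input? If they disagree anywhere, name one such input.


Take x=-1, y=-1, z=1.
price: t = -2; q = -3; ((y - q) == (y * -2)) -> true; y = -5; v = 1; [i=-1]; v = 4; [i=0]; v = 7; [i=1]; v = 10; [i=2]; v = 13; [i=3]; v = 16; s = 0; [i=3]; s = 0; return -234
price_opt: t = -1; q = -2; (not ((y - q) != (y * -2))) -> false; q = 1; v = 1; [i=-1]; v = 8; [i=0]; v = 15; [i=1]; v = 22; [i=2]; v = 29; [i=3]; v = 36; s = 0; s = 0; return -1406
-234 != -1406, so the rewrite changes behavior.
verdict: not equivalent; witness: x=-1, y=-1, z=1


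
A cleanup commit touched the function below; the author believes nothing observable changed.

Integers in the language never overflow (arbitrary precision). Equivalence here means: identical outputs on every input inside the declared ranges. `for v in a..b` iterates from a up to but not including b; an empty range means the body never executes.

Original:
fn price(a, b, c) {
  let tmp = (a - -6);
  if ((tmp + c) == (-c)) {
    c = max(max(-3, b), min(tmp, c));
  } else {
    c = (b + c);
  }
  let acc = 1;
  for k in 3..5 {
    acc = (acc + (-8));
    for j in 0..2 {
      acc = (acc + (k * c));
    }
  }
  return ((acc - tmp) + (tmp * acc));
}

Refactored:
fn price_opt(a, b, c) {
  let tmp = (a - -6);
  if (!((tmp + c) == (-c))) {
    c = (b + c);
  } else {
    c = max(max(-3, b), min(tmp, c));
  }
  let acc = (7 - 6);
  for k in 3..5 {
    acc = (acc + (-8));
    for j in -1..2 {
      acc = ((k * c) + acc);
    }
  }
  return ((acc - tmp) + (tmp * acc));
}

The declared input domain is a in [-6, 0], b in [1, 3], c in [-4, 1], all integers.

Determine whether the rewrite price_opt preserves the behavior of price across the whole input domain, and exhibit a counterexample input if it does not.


There is a counterexample at a=-6, b=1, c=-4: -57 on one side, -78 on the other.
price: tmp := 0 | ((tmp + c) == (-c)): false | c := -3 | acc := 1 | iter k=3: | acc := -7 | iter j=0: | acc := -16 | iter j=1: | acc := -25 | iter k=4: | acc := -33 | iter j=0: | acc := -45 | iter j=1: | acc := -57 | result -57
price_opt: tmp := 0 | (!((tmp + c) == (-c))): true | c := -3 | acc := 1 | iter k=3: | acc := -7 | iter j=-1: | acc := -16 | iter j=0: | acc := -25 | iter j=1: | acc := -34 | iter k=4: | acc := -42 | iter j=-1: | acc := -54 | iter j=0: | acc := -66 | iter j=1: | acc := -78 | result -78
verdict: not equivalent; witness: a=-6, b=1, c=-4


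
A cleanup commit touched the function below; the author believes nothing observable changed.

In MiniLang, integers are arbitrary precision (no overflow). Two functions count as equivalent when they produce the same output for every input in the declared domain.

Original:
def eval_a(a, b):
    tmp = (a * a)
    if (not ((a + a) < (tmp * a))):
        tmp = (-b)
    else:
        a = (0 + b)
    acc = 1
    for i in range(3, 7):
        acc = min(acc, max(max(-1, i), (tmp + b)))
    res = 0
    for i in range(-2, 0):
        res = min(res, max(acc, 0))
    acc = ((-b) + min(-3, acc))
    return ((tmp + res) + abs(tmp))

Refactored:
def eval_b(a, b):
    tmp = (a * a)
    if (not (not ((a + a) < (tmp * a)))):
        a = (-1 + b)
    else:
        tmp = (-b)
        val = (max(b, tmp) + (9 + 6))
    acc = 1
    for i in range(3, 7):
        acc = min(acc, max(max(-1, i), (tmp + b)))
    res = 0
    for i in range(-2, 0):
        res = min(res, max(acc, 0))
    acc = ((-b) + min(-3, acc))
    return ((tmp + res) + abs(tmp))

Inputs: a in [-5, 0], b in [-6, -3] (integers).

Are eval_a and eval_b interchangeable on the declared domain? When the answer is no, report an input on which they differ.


Although `0` became `-1`, no input in the stated domain can expose it.
One worked example (a=0, b=-5) — eval_a: tmp=0, then (not ((a + a) < (tmp * a))) is true, then tmp=5, then acc=1, then (i=3), then acc=1, then (i=4), then acc=1, then (i=5), then acc=1, then (i=6), then acc=1, then res=0, then (i=-2), then res=0, then (i=-1), then res=0, then acc=2, then returns 10; eval_b: tmp=0, then (not (not ((a + a) < (tmp * a)))) is false, then tmp=5, then val=20, then acc=1, then (i=3), then acc=1, then (i=4), then acc=1, then (i=5), then acc=1, then (i=6), then acc=1, then res=0, then (i=-2), then res=0, then (i=-1), then res=0, then acc=2, then returns 10; agreement on 10.
Checked all 24 inputs in the declared domain: the outputs agree on every one.
verdict: equivalent


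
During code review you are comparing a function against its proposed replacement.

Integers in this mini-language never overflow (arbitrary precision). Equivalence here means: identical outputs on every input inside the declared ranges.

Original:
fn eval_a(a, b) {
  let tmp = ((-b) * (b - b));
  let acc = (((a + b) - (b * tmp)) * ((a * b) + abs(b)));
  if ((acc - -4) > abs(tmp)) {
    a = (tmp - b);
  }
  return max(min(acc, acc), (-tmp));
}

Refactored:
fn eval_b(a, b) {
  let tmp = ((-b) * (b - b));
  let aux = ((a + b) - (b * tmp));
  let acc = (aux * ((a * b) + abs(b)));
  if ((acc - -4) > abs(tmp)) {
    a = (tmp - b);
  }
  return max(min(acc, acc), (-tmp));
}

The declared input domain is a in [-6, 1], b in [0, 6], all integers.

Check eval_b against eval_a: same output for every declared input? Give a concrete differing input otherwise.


Reading the diff, among the changes: local variable names differ; and statement counts differ.
Tracing a=1, b=0: eval_a: tmp := 0 | acc := 0 | ((acc - -4) > abs(tmp)): true | a := 0 | result 0 | eval_b: tmp := 0 | aux := 1 | acc := 0 | ((acc - -4) > abs(tmp)): true | a := 0 | result 0 — matching result 0.
Every one of the 56 inputs gives matching results.
verdict: equivalent
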